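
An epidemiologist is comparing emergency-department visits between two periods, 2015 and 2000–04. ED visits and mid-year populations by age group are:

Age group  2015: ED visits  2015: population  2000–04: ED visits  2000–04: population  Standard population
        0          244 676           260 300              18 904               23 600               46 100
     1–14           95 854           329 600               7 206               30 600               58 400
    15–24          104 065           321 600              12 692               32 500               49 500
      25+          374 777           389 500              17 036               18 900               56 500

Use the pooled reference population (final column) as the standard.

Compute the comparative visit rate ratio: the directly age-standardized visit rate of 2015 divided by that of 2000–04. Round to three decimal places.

1.081

Age-specific rates per 1 000 for 2015: 939.977, 290.819, 323.585, 962.200.
For 2000–04: 801.017, 235.490, 390.523, 901.376.
Standard total = 210 500; weights = 0.2190, 0.2774, 0.2352, 0.2684.
2015: 0.2190×939.977 + 0.2774×290.819 + 0.2352×323.585 + 0.2684×962.200 = 620.8958 per 1 000.
2000–04: 0.2190×801.017 + 0.2774×235.490 + 0.2352×390.523 + 0.2684×901.376 = 574.5279 per 1 000.
Ratio = 620.8958 ÷ 574.5279 = 1.08071.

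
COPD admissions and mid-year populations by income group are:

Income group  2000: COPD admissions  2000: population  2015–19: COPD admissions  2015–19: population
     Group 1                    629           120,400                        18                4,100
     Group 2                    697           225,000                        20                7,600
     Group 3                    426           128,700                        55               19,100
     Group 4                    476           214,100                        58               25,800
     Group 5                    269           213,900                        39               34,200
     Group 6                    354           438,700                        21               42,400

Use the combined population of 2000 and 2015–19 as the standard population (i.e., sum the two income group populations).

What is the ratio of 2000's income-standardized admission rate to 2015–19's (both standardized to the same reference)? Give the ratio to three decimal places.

Income-specific rates per 10,000 for 2000: 52.24, 30.98, 33.10, 22.23, 12.58, 8.07.
For 2015–19: 43.90, 26.32, 28.80, 22.48, 11.40, 4.95.
Combined standard total = 1,474,000; weights = 0.0845, 0.1578, 0.1003, 0.1628, 0.1683, 0.3264.
2000: 0.0845×52.24 + 0.1578×30.98 + 0.1003×33.10 + 0.1628×22.23 + 0.1683×12.58 + 0.3264×8.07 = 20.9889 per 10,000.
2015–19: 0.0845×43.90 + 0.1578×26.32 + 0.1003×28.80 + 0.1628×22.48 + 0.1683×11.40 + 0.3264×4.95 = 17.9430 per 10,000.
Ratio = 20.9889 ÷ 17.9430 = 1.16975.

1.170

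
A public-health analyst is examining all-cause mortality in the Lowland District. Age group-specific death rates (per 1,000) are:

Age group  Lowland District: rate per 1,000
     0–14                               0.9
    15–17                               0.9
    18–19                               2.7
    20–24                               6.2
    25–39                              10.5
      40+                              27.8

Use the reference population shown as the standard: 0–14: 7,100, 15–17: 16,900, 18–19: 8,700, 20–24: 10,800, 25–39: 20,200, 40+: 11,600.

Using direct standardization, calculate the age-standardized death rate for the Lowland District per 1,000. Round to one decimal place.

8.6

Standard total = 75,300; weights = 0.0943, 0.2244, 0.1155, 0.1434, 0.2683, 0.1541.
Standardized rate: 0.0943×0.9 + 0.2244×0.9 + 0.1155×2.7 + 0.1434×6.2 + 0.2683×10.5 + 0.1541×27.8 = 8.5874 per 1,000.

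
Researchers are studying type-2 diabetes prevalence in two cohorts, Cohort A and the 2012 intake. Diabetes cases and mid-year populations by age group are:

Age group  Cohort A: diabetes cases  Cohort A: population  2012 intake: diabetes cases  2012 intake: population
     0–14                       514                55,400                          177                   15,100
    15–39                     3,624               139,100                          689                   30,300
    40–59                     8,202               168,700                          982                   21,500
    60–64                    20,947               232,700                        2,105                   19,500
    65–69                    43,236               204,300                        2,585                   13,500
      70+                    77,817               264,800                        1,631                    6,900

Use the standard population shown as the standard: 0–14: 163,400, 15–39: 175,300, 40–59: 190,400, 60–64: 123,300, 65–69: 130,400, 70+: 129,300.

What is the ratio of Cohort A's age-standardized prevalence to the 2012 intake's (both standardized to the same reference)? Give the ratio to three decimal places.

1.103

Age-specific rates per 1,000 for Cohort A: 9.278, 26.053, 48.619, 90.017, 211.630, 293.871.
For the 2012 intake: 11.722, 22.739, 45.674, 107.949, 191.481, 236.377.
Standard total = 912,100; weights = 0.1791, 0.1922, 0.2087, 0.1352, 0.1430, 0.1418.
Cohort A: 0.1791×9.278 + 0.1922×26.053 + 0.2087×48.619 + 0.1352×90.017 + 0.1430×211.630 + 0.1418×293.871 = 100.9027 per 1,000.
The 2012 intake: 0.1791×11.722 + 0.1922×22.739 + 0.2087×45.674 + 0.1352×107.949 + 0.1430×191.481 + 0.1418×236.377 = 91.4820 per 1,000.
Ratio = 100.9027 ÷ 91.4820 = 1.10298.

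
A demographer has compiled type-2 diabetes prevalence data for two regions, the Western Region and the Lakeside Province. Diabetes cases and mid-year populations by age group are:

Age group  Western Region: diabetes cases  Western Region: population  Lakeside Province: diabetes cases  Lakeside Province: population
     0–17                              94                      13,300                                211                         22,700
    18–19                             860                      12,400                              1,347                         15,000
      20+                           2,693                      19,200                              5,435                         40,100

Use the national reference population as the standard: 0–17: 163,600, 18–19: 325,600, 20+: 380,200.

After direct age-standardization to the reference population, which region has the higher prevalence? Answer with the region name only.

Lakeside Province

Age-specific rates per 1,000 for the Western Region: 7.068, 69.355, 140.260.
For the Lakeside Province: 9.295, 89.800, 135.536.
Standard total = 869,400; weights = 0.1882, 0.3745, 0.4373.
The Western Region: 0.1882×7.068 + 0.3745×69.355 + 0.4373×140.260 = 88.6418 per 1,000.
The Lakeside Province: 0.1882×9.295 + 0.3745×89.800 + 0.4373×135.536 = 94.6520 per 1,000.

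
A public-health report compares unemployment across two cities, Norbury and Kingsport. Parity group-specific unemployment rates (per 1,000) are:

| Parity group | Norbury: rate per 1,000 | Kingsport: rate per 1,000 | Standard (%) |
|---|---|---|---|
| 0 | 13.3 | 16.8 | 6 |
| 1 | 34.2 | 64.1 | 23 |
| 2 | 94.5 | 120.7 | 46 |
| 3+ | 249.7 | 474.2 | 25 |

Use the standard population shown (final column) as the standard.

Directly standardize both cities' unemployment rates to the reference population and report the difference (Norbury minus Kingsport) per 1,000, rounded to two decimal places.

-75.26

Standard weights: 0.06, 0.23, 0.46, 0.25.
Norbury: 0.0600×13.3 + 0.2300×34.2 + 0.4600×94.5 + 0.2500×249.7 = 114.5590 per 1,000.
Kingsport: 0.0600×16.8 + 0.2300×64.1 + 0.4600×120.7 + 0.2500×474.2 = 189.8230 per 1,000.
Difference = 114.5590 − 189.8230 = -75.2640.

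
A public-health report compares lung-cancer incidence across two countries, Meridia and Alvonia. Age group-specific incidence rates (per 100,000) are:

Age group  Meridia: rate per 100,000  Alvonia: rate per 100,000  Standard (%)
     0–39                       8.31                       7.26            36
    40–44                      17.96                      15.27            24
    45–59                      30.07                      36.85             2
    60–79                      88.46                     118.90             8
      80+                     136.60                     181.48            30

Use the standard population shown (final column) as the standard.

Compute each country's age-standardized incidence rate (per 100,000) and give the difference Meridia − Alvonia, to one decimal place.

-15.0

Standard weights: 0.36, 0.24, 0.02, 0.08, 0.30.
Meridia: 0.3600×8.31 + 0.2400×17.96 + 0.0200×30.07 + 0.0800×88.46 + 0.3000×136.60 = 55.9602 per 100,000.
Alvonia: 0.3600×7.26 + 0.2400×15.27 + 0.0200×36.85 + 0.0800×118.90 + 0.3000×181.48 = 70.9714 per 100,000.
Difference = 55.9602 − 70.9714 = -15.0112.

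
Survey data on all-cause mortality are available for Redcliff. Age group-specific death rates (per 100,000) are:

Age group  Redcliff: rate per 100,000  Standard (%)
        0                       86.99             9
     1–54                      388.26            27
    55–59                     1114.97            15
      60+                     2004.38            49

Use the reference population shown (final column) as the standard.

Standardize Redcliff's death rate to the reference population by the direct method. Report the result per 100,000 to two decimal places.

1262.05

Standard weights: 0.09, 0.27, 0.15, 0.49.
Standardized rate: 0.0900×86.99 + 0.2700×388.26 + 0.1500×1114.97 + 0.4900×2004.38 = 1262.0510 per 100,000.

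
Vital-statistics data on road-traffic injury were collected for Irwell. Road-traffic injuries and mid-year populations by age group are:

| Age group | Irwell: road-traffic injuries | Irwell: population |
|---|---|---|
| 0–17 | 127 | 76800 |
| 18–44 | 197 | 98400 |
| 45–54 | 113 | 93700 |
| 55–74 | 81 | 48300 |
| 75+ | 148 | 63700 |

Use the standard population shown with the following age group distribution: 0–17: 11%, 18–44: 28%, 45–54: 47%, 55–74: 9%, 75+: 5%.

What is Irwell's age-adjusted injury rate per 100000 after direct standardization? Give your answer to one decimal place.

Age-specific rates per 100000 for Irwell: 165.36, 200.20, 120.60, 167.70, 232.34.
Standard weights: 0.11, 0.28, 0.47, 0.09, 0.05.
Standardized rate: 0.1100×165.36 + 0.2800×200.20 + 0.4700×120.60 + 0.0900×167.70 + 0.0500×232.34 = 157.6380 per 100000.

157.6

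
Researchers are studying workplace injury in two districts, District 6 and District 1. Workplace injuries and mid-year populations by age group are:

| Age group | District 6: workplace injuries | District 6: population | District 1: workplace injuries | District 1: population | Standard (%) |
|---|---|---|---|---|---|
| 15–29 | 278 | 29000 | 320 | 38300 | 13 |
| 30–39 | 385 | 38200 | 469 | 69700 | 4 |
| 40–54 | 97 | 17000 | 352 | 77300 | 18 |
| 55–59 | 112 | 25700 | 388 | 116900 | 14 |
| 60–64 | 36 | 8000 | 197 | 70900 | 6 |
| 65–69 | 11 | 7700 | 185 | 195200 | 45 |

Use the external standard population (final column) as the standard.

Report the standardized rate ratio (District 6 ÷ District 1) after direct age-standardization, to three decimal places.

1.299

Age-specific rates per 10000 for District 6: 95.86, 100.79, 57.06, 43.58, 45.00, 14.29.
For District 1: 83.55, 67.29, 45.54, 33.19, 27.79, 9.48.
Standard weights: 0.13, 0.04, 0.18, 0.14, 0.06, 0.45.
District 6: 0.1300×95.86 + 0.0400×100.79 + 0.1800×57.06 + 0.1400×43.58 + 0.0600×45.00 + 0.4500×14.29 = 41.9938 per 10000.
District 1: 0.1300×83.55 + 0.0400×67.29 + 0.1800×45.54 + 0.1400×33.19 + 0.0600×27.79 + 0.4500×9.48 = 32.3285 per 10000.
Ratio = 41.9938 ÷ 32.3285 = 1.29897.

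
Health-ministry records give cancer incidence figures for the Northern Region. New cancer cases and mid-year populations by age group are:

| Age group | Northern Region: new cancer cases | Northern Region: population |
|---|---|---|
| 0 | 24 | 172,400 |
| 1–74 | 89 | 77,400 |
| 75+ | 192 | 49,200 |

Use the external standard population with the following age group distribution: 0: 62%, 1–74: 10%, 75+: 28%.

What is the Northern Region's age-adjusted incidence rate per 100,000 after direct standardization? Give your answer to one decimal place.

Age-specific rates per 100,000 for the Northern Region: 13.92, 114.99, 390.24.
Standard weights: 0.62, 0.10, 0.28.
Standardized rate: 0.6200×13.92 + 0.1000×114.99 + 0.2800×390.24 = 129.3981 per 100,000.

129.4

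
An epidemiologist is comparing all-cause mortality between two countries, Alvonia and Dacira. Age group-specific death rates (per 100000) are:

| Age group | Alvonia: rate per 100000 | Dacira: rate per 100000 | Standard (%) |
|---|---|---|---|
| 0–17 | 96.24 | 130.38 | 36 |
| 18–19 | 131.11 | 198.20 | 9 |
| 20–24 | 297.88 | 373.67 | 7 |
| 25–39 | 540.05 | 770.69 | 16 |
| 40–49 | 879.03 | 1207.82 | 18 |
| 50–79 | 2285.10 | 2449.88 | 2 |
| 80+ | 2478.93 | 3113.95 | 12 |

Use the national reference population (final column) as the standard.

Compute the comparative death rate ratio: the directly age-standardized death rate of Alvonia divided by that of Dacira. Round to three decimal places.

0.767

Standard weights: 0.36, 0.09, 0.07, 0.16, 0.18, 0.02, 0.12.
Alvonia: 0.3600×96.24 + 0.0900×131.11 + 0.0700×297.88 + 0.1600×540.05 + 0.1800×879.03 + 0.0200×2285.10 + 0.1200×2478.93 = 655.1049 per 100000.
Dacira: 0.3600×130.38 + 0.0900×198.20 + 0.0700×373.67 + 0.1600×770.69 + 0.1800×1207.82 + 0.0200×2449.88 + 0.1200×3113.95 = 854.3213 per 100000.
Ratio = 655.1049 ÷ 854.3213 = 0.76681.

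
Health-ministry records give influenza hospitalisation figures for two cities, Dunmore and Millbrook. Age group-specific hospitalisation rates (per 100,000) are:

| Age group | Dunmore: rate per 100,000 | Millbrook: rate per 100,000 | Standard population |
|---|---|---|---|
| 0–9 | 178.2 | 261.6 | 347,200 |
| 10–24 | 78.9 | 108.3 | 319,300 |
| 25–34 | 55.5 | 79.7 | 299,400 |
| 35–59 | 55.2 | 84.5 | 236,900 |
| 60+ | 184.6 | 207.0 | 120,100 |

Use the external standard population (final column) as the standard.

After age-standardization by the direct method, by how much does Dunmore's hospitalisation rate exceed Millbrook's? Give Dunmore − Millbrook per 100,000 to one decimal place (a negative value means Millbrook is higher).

Standard total = 1,322,900; weights = 0.2625, 0.2414, 0.2263, 0.1791, 0.0908.
Dunmore: 0.2625×178.2 + 0.2414×78.9 + 0.2263×55.5 + 0.1791×55.2 + 0.0908×184.6 = 105.0177 per 100,000.
Millbrook: 0.2625×261.6 + 0.2414×108.3 + 0.2263×79.7 + 0.1791×84.5 + 0.0908×207.0 = 146.7599 per 100,000.
Difference = 105.0177 − 146.7599 = -41.7422.

-41.7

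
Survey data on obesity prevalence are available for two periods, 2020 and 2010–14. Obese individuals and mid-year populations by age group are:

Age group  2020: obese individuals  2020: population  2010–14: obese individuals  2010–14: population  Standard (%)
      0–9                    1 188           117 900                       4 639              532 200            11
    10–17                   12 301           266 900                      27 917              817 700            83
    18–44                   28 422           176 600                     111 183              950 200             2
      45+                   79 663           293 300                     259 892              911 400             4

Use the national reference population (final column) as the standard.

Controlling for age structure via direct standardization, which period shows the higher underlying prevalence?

Age-specific rates per 1 000 for 2020: 10.076, 46.088, 160.940, 271.609.
For 2010–14: 8.717, 34.141, 117.010, 285.157.
Standard weights: 0.11, 0.83, 0.02, 0.04.
2020: 0.1100×10.076 + 0.8300×46.088 + 0.0200×160.940 + 0.0400×271.609 = 53.4450 per 1 000.
2010–14: 0.1100×8.717 + 0.8300×34.141 + 0.0200×117.010 + 0.0400×285.157 = 43.0422 per 1 000.

2020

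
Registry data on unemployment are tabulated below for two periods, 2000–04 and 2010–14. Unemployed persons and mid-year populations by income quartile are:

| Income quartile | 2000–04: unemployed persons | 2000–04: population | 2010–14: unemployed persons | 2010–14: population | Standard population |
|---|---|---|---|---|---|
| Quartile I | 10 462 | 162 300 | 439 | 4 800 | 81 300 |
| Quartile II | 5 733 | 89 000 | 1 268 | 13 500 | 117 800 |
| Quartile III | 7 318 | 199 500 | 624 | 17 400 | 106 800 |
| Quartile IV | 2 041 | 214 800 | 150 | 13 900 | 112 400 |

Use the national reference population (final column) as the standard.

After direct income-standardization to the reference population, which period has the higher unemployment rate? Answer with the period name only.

2010–14

Income-specific rates per 1 000 for 2000–04: 64.461, 64.416, 36.682, 9.502.
For 2010–14: 91.458, 93.926, 35.862, 10.791.
Standard total = 418 300; weights = 0.1944, 0.2816, 0.2553, 0.2687.
2000–04: 0.1944×64.461 + 0.2816×64.416 + 0.2553×36.682 + 0.2687×9.502 = 42.5878 per 1 000.
2010–14: 0.1944×91.458 + 0.2816×93.926 + 0.2553×35.862 + 0.2687×10.791 = 56.2827 per 1 000.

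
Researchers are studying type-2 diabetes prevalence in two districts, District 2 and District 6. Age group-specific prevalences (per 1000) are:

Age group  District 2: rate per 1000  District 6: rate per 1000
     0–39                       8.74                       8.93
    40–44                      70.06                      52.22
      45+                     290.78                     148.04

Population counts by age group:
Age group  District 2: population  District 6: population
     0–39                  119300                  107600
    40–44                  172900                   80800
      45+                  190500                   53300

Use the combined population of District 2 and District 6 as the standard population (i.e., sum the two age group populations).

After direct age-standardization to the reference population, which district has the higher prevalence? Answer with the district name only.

Combined standard total = 724400; weights = 0.3132, 0.3502, 0.3366.
District 2: 0.3132×8.74 + 0.3502×70.06 + 0.3366×290.78 = 125.1373 per 1000.
District 6: 0.3132×8.93 + 0.3502×52.22 + 0.3366×148.04 = 70.9091 per 1000.

District 2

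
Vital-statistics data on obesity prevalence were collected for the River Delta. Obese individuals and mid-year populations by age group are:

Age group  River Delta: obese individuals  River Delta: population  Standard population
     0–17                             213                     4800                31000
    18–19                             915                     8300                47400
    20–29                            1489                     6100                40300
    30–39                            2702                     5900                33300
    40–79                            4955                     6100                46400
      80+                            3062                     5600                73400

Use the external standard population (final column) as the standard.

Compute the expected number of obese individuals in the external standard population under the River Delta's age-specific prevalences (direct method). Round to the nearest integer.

Age-specific rates per 1000 for the River Delta: 44.375, 110.241, 244.098, 457.966, 812.295, 546.786.
Expected obese individuals = Σ (standard pop × age-specific rate ÷ 1000)
= 31000×44.375/1000 + 47400×110.241/1000 + 40300×244.098/1000 + 33300×457.966/1000 + 46400×812.295/1000 + 73400×546.786/1000
= 1375.62 + 5225.42 + 9837.16 + 15250.27 + 37690.49 + 40134.07 = 109513.05.

109513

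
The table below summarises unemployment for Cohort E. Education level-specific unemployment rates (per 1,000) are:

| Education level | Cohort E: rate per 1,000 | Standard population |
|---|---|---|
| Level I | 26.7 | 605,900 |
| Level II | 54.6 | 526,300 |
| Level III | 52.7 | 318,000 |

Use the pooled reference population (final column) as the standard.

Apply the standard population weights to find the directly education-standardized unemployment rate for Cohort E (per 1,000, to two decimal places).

Standard total = 1,450,200; weights = 0.4178, 0.3629, 0.2193.
Standardized rate: 0.4178×26.7 + 0.3629×54.6 + 0.2193×52.7 = 42.5266 per 1,000.

42.53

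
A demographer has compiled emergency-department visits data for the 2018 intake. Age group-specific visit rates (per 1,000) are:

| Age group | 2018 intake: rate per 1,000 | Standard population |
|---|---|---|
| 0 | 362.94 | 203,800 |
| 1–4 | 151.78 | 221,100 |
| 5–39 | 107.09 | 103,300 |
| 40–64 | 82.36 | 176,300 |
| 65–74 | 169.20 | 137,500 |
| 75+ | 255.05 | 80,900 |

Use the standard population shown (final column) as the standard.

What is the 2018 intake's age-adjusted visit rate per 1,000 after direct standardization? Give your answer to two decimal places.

191.79

Standard total = 922,900; weights = 0.2208, 0.2396, 0.1119, 0.1910, 0.1490, 0.0877.
Standardized rate: 0.2208×362.94 + 0.2396×151.78 + 0.1119×107.09 + 0.1910×82.36 + 0.1490×169.20 + 0.0877×255.05 = 191.7941 per 1,000.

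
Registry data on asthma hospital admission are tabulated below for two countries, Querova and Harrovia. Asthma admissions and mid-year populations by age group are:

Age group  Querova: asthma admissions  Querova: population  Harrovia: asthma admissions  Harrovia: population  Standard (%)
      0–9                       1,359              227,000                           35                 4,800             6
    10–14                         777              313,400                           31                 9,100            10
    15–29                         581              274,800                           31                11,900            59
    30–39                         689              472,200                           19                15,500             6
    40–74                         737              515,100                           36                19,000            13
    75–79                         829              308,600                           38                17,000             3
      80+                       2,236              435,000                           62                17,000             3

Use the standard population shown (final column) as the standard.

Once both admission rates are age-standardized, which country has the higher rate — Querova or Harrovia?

Harrovia

Age-specific rates per 10,000 for Querova: 59.87, 24.79, 21.14, 14.59, 14.31, 26.86, 51.40.
For Harrovia: 72.92, 34.07, 26.05, 12.26, 18.95, 22.35, 36.47.
Standard weights: 0.06, 0.10, 0.59, 0.06, 0.13, 0.03, 0.03.
Querova: 0.0600×59.87 + 0.1000×24.79 + 0.5900×21.14 + 0.0600×14.59 + 0.1300×14.31 + 0.0300×26.86 + 0.0300×51.40 = 23.6290 per 10,000.
Harrovia: 0.0600×72.92 + 0.1000×34.07 + 0.5900×26.05 + 0.0600×12.26 + 0.1300×18.95 + 0.0300×22.35 + 0.0300×36.47 = 28.1147 per 10,000.
The crude rates (28.31 vs 26.72) would put Querova higher, but that reflects its age composition; once standardized to a common age structure, Harrovia has the higher underlying rate.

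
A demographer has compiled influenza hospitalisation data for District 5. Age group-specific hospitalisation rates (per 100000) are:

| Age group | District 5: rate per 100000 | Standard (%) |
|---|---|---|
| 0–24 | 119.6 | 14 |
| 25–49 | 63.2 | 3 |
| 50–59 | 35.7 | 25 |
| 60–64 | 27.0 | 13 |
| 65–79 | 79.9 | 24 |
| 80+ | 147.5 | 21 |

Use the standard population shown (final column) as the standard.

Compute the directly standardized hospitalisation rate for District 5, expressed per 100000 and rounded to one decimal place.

Standard weights: 0.14, 0.03, 0.25, 0.13, 0.24, 0.21.
Standardized rate: 0.1400×119.6 + 0.0300×63.2 + 0.2500×35.7 + 0.1300×27.0 + 0.2400×79.9 + 0.2100×147.5 = 81.2260 per 100000.

81.2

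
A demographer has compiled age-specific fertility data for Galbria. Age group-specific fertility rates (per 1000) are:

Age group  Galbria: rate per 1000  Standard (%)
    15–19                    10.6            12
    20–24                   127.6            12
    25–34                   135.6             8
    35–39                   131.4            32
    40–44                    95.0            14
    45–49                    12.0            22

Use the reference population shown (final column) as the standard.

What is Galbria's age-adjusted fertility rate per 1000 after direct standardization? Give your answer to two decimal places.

85.42

Standard weights: 0.12, 0.12, 0.08, 0.32, 0.14, 0.22.
Standardized rate: 0.1200×10.6 + 0.1200×127.6 + 0.0800×135.6 + 0.3200×131.4 + 0.1400×95.0 + 0.2200×12.0 = 85.4200 per 1000.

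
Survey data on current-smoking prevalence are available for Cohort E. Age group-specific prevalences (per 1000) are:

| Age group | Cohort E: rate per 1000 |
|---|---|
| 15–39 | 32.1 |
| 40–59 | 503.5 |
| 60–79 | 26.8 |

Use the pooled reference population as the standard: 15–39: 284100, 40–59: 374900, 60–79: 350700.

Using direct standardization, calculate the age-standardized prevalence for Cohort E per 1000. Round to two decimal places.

Standard total = 1009700; weights = 0.2814, 0.3713, 0.3473.
Standardized rate: 0.2814×32.1 + 0.3713×503.5 + 0.3473×26.8 = 205.2892 per 1000.

205.29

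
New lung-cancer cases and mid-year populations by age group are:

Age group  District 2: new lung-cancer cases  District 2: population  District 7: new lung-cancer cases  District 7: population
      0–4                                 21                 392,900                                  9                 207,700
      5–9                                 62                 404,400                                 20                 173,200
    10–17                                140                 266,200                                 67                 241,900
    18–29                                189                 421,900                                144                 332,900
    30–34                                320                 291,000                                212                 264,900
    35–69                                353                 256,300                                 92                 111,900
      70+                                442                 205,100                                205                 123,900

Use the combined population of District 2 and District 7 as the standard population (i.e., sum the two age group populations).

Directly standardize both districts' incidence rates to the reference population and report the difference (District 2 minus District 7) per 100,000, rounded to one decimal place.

19.0

Age-specific rates per 100,000 for District 2: 5.34, 15.33, 52.59, 44.80, 109.97, 137.73, 215.50.
For District 7: 4.33, 11.55, 27.70, 43.26, 80.03, 82.22, 165.46.
Combined standard total = 3,694,200; weights = 0.1626, 0.1564, 0.1375, 0.2043, 0.1505, 0.0997, 0.0891.
District 2: 0.1626×5.34 + 0.1564×15.33 + 0.1375×52.59 + 0.2043×44.80 + 0.1505×109.97 + 0.0997×137.73 + 0.0891×215.50 = 69.1201 per 100,000.
District 7: 0.1626×4.33 + 0.1564×11.55 + 0.1375×27.70 + 0.2043×43.26 + 0.1505×80.03 + 0.0997×82.22 + 0.0891×165.46 = 50.1302 per 100,000.
Difference = 69.1201 − 50.1302 = 18.9899.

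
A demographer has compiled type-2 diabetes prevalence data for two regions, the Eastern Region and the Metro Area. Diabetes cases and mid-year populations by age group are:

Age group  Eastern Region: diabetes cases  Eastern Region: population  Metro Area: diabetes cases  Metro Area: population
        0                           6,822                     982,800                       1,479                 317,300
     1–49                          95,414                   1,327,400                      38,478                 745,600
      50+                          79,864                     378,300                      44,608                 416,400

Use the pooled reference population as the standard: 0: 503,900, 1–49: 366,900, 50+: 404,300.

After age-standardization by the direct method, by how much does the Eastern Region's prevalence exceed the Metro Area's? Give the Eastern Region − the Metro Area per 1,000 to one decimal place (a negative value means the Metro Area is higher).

Age-specific rates per 1,000 for the Eastern Region: 6.941, 71.880, 211.113.
For the Metro Area: 4.661, 51.607, 107.128.
Standard total = 1,275,100; weights = 0.3952, 0.2877, 0.3171.
The Eastern Region: 0.3952×6.941 + 0.2877×71.880 + 0.3171×211.113 = 90.3644 per 1,000.
The Metro Area: 0.3952×4.661 + 0.2877×51.607 + 0.3171×107.128 = 50.6588 per 1,000.
Difference = 90.3644 − 50.6588 = 39.7056.

39.7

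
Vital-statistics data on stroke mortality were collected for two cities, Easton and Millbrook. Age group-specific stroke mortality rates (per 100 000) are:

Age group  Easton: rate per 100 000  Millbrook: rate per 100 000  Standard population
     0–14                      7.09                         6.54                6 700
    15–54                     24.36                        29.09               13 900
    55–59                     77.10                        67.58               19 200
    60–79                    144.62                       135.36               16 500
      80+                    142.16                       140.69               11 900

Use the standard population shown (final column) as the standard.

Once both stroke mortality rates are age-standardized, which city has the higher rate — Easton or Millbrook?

Standard total = 68 200; weights = 0.0982, 0.2038, 0.2815, 0.2419, 0.1745.
Easton: 0.0982×7.09 + 0.2038×24.36 + 0.2815×77.10 + 0.2419×144.62 + 0.1745×142.16 = 87.1607 per 100 000.
Millbrook: 0.0982×6.54 + 0.2038×29.09 + 0.2815×67.58 + 0.2419×135.36 + 0.1745×140.69 = 82.8938 per 100 000.

Easton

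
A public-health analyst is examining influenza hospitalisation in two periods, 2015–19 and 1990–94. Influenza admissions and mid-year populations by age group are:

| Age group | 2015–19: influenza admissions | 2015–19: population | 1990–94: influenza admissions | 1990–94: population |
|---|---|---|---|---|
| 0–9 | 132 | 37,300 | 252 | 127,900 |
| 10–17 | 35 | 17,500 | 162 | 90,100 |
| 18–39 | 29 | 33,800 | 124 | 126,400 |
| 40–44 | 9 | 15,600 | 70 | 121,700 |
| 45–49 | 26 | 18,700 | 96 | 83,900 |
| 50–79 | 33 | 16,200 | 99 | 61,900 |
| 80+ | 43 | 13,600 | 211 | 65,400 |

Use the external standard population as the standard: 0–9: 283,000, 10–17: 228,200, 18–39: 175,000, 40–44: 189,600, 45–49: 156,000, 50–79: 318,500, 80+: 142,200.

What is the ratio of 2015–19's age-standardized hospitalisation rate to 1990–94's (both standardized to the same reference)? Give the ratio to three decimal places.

1.266

Age-specific rates per 100,000 for 2015–19: 353.89, 200.00, 85.80, 57.69, 139.04, 203.70, 316.18.
For 1990–94: 197.03, 179.80, 98.10, 57.52, 114.42, 159.94, 322.63.
Standard total = 1,492,500; weights = 0.1896, 0.1529, 0.1173, 0.1270, 0.1045, 0.2134, 0.0953.
2015–19: 0.1896×353.89 + 0.1529×200.00 + 0.1173×85.80 + 0.1270×57.69 + 0.1045×139.04 + 0.2134×203.70 + 0.0953×316.18 = 203.1981 per 100,000.
1990–94: 0.1896×197.03 + 0.1529×179.80 + 0.1173×98.10 + 0.1270×57.52 + 0.1045×114.42 + 0.2134×159.94 + 0.0953×322.63 = 160.4891 per 100,000.
Ratio = 203.1981 ÷ 160.4891 = 1.26612.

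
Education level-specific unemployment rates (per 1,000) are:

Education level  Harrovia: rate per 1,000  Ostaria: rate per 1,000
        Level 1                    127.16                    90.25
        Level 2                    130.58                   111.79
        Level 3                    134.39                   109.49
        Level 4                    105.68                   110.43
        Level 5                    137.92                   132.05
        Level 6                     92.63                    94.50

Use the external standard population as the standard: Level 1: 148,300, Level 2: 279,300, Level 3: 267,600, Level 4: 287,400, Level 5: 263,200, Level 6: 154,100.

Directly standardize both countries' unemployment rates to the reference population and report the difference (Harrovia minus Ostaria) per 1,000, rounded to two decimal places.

12.34

Standard total = 1,399,900; weights = 0.1059, 0.1995, 0.1912, 0.2053, 0.1880, 0.1101.
Harrovia: 0.1059×127.16 + 0.1995×130.58 + 0.1912×134.39 + 0.2053×105.68 + 0.1880×137.92 + 0.1101×92.63 = 123.0365 per 1,000.
Ostaria: 0.1059×90.25 + 0.1995×111.79 + 0.1912×109.49 + 0.2053×110.43 + 0.1880×132.05 + 0.1101×94.50 = 110.6951 per 1,000.
Difference = 123.0365 − 110.6951 = 12.3414.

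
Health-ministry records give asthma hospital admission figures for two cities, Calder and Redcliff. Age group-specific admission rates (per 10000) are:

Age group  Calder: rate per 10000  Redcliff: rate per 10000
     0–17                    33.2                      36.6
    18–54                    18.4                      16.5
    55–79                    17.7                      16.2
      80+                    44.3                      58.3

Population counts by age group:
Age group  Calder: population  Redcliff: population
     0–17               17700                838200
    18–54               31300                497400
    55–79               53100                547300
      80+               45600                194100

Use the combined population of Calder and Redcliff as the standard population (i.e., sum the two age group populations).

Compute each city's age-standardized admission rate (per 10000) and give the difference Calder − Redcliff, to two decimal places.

Combined standard total = 2224700; weights = 0.3847, 0.2377, 0.2699, 0.1077.
Calder: 0.3847×33.2 + 0.2377×18.4 + 0.2699×17.7 + 0.1077×44.3 = 26.6956 per 10000.
Redcliff: 0.3847×36.6 + 0.2377×16.5 + 0.2699×16.2 + 0.1077×58.3 = 28.6558 per 10000.
Difference = 26.6956 − 28.6558 = -1.9601.

-1.96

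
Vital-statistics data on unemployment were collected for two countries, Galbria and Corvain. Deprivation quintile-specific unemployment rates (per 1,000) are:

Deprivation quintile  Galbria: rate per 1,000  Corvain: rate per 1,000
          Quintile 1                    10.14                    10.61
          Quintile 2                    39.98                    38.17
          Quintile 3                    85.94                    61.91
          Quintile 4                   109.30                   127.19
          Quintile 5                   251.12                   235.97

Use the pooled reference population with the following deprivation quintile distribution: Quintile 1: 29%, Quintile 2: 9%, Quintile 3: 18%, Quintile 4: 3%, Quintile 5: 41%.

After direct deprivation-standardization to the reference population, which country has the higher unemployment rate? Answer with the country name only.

Standard weights: 0.29, 0.09, 0.18, 0.03, 0.41.
Galbria: 0.2900×10.14 + 0.0900×39.98 + 0.1800×85.94 + 0.0300×109.30 + 0.4100×251.12 = 128.2462 per 1,000.
Corvain: 0.2900×10.61 + 0.0900×38.17 + 0.1800×61.91 + 0.0300×127.19 + 0.4100×235.97 = 118.2194 per 1,000.

Galbria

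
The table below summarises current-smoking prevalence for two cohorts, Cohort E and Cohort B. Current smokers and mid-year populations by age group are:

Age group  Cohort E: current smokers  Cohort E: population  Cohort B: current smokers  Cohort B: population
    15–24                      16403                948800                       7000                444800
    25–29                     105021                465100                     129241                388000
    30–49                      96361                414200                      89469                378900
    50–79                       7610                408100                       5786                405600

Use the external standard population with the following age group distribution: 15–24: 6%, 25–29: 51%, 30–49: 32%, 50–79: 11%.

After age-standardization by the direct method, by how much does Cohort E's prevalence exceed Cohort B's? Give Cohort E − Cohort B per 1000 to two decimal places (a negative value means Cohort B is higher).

Age-specific rates per 1000 for Cohort E: 17.288, 225.803, 232.644, 18.647.
For Cohort B: 15.737, 333.095, 236.128, 14.265.
Standard weights: 0.06, 0.51, 0.32, 0.11.
Cohort E: 0.0600×17.288 + 0.5100×225.803 + 0.3200×232.644 + 0.1100×18.647 = 192.6940 per 1000.
Cohort B: 0.0600×15.737 + 0.5100×333.095 + 0.3200×236.128 + 0.1100×14.265 = 247.9531 per 1000.
Difference = 192.6940 − 247.9531 = -55.2591.

-55.26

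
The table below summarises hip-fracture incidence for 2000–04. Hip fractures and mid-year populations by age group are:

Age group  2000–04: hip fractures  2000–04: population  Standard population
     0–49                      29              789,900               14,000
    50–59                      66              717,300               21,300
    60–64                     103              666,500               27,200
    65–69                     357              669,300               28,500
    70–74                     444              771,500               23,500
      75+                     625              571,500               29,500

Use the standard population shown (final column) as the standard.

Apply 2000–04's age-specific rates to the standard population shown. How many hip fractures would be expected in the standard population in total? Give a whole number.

Age-specific rates per 100,000 for 2000–04: 3.67, 9.20, 15.45, 53.34, 57.55, 109.36.
Expected hip fractures = Σ (standard pop × age-specific rate ÷ 100,000)
= 14,000×3.67/100,000 + 21,300×9.20/100,000 + 27,200×15.45/100,000 + 28,500×53.34/100,000 + 23,500×57.55/100,000 + 29,500×109.36/100,000
= 0.51 + 1.96 + 4.20 + 15.20 + 13.52 + 32.26 = 67.66.

68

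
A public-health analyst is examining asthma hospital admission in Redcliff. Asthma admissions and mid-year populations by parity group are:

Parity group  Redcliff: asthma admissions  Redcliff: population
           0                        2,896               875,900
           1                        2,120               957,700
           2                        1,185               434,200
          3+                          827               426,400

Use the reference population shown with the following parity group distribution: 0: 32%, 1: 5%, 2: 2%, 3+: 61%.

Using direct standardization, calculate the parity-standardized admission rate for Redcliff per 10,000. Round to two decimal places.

Parity-specific rates per 10,000 for Redcliff: 33.06, 22.14, 27.29, 19.39.
Standard weights: 0.32, 0.05, 0.02, 0.61.
Standardized rate: 0.3200×33.06 + 0.0500×22.14 + 0.0200×27.29 + 0.6100×19.39 = 24.0638 per 10,000.

24.06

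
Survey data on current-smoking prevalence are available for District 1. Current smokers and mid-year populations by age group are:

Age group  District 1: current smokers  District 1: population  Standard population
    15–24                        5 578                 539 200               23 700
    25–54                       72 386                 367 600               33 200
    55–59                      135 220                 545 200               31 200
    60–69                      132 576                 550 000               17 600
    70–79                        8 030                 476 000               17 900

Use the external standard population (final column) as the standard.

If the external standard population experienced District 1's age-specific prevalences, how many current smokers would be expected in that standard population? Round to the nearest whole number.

Age-specific rates per 1 000 for District 1: 10.345, 196.915, 248.019, 241.047, 16.870.
Expected current smokers = Σ (standard pop × age-specific rate ÷ 1 000)
= 23 700×10.345/1 000 + 33 200×196.915/1 000 + 31 200×248.019/1 000 + 17 600×241.047/1 000 + 17 900×16.870/1 000
= 245.18 + 6537.58 + 7738.20 + 4242.43 + 301.97 = 19065.35.

19065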